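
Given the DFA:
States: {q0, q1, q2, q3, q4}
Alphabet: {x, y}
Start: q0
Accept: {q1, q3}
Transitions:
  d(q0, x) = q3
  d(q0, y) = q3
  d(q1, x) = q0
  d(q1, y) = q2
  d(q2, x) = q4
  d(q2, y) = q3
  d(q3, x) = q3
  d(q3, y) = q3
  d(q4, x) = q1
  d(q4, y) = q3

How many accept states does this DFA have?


Accept states listed: {q1, q3}
Counting: q1(1) q3(2)

2


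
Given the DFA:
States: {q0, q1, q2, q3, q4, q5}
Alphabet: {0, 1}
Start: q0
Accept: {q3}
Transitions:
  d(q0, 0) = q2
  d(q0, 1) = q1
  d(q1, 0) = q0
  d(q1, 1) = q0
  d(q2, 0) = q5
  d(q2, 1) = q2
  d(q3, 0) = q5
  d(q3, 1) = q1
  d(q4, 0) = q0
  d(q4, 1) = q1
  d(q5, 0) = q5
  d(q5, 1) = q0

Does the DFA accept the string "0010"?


Trace: q0 -> q2 -> q5 -> q0 -> q2
Final state: q2
Accept states: {q3}

No, rejected (final state q2 is not an accept state)


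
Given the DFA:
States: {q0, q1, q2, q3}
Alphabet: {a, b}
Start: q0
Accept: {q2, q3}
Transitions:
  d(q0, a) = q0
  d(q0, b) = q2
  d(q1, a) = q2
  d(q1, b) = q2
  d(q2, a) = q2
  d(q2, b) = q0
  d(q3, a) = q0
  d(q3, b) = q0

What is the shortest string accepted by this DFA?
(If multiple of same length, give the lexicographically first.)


BFS by string length (lex-first path to each state shown):
  len 0: q0<-""
  len 1: q0<-"a", q2<-"b"
Found accept state at length 1.

"b"


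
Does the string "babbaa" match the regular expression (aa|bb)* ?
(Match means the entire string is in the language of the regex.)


|string| = 6; first = 'b'; last = 'a'

No, "babbaa" does not match (aa|bb)*


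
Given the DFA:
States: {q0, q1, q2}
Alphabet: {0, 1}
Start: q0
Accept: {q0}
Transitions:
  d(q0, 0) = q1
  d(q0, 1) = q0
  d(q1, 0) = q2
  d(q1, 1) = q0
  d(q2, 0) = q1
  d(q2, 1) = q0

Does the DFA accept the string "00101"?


Trace: q0 -> q1 -> q2 -> q0 -> q1 -> q0
Final state: q0
Accept states: {q0}

Yes, accepted (final state q0 is an accept state)


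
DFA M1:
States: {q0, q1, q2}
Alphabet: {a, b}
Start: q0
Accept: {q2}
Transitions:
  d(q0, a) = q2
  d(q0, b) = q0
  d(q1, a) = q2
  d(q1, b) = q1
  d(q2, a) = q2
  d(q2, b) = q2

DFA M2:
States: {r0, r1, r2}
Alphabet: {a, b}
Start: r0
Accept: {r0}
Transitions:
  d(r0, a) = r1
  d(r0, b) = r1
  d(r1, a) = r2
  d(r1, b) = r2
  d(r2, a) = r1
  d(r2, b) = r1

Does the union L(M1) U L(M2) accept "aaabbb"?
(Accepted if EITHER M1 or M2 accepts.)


M1: final=q2 accepted=True
M2: final=r2 accepted=False

Yes, union accepts


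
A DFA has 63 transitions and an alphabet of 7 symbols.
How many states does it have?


Each state has exactly one transition per symbol.
states = transitions / |alphabet| = 63 / 7 = 9

9


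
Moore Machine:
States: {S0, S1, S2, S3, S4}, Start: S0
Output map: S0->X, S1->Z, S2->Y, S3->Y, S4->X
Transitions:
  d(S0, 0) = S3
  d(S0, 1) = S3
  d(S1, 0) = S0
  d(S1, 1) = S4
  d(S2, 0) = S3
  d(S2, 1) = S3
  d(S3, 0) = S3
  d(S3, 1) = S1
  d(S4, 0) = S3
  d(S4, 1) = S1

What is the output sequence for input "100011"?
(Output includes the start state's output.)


Start: S0 (output X)
  --1--> S3 (output Y)
  --0--> S3 (output Y)
  --0--> S3 (output Y)
  --0--> S3 (output Y)
  --1--> S1 (output Z)
  --1--> S4 (output X)

"XYYYYZX"


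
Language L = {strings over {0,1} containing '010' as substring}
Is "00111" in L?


'010' does not occur

No, "00111" is not in L


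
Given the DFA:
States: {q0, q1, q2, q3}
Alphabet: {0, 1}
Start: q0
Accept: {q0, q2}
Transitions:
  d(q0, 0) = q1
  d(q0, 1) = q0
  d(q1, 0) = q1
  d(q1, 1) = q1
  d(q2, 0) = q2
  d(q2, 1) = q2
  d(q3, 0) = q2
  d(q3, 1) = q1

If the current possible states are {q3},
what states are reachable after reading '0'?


Apply transition on '0' from each current state:
  d(q3, 0) = q2

{q2}


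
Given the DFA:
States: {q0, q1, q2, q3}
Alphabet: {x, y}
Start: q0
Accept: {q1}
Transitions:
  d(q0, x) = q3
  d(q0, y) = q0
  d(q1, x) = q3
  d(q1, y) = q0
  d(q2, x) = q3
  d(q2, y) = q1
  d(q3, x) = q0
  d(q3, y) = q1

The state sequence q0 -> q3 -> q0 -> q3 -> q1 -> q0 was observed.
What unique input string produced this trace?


Trace back each transition to find the symbol:
  q0 --[x]--> q3
  q3 --[x]--> q0
  q0 --[x]--> q3
  q3 --[y]--> q1
  q1 --[y]--> q0

"xxxyy"


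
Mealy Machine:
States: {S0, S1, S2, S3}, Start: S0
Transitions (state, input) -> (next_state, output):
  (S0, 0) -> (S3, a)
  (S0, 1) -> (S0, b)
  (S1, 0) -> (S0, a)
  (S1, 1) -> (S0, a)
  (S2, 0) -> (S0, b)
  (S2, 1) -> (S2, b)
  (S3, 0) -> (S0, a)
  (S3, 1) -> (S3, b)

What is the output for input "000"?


Step-by-step:
  (S0, 0) -> (S3, a)
  (S3, 0) -> (S0, a)
  (S0, 0) -> (S3, a)

"aaa"


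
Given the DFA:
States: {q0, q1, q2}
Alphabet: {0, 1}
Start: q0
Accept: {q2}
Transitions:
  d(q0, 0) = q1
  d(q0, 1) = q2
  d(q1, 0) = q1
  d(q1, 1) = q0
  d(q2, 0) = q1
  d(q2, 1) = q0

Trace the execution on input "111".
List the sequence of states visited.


Input: 111
d(q0, 1) = q2
d(q2, 1) = q0
d(q0, 1) = q2


q0 -> q2 -> q0 -> q2


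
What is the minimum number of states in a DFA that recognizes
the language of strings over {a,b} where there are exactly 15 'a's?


States: count = 0, 1, ..., 15 (that's 16 states), plus a dead state for count > 15.
Total: 16 + 1 = 17. Accept = count-15 state.

17


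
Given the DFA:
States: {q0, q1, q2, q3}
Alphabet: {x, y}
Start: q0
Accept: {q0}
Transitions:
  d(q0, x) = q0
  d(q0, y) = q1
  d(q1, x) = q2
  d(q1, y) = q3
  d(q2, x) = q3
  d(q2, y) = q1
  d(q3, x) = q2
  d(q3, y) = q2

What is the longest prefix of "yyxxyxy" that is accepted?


Run the DFA, marking each prefix where the state is accepting:
  "" -> q0 [accept]
  "y" -> q1 [reject]
  "yy" -> q3 [reject]
  "yyx" -> q2 [reject]
  "yyxx" -> q3 [reject]
  "yyxxy" -> q2 [reject]
  "yyxxyx" -> q3 [reject]
  "yyxxyxy" -> q2 [reject]

""


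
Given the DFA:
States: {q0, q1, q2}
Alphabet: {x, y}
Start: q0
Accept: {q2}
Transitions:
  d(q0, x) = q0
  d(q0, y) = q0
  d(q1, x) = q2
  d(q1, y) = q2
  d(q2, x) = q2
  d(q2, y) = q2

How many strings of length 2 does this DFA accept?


Enumerating all length-2 strings:
  "xx" -> q0 [reject]
  "xy" -> q0 [reject]
  "yx" -> q0 [reject]
  "yy" -> q0 [reject]

0 out of 4


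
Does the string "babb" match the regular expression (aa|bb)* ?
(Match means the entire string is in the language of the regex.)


|string| = 4; first = 'b'; last = 'b'

No, "babb" does not match (aa|bb)*


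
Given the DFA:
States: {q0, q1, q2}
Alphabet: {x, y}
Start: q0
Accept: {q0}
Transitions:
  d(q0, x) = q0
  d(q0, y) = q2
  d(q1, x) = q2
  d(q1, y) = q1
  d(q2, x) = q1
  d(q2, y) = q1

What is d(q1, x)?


Looking up transition d(q1, x)

q2


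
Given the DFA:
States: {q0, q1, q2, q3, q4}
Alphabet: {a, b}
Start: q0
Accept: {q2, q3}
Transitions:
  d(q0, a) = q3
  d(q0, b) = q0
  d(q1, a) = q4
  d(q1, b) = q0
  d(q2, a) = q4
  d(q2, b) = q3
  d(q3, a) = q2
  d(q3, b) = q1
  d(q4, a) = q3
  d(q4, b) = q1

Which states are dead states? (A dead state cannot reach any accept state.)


Forward reachability from each state:
  q0 -> reaches accept state q2 (live)
  q1 -> reaches accept state q2 (live)
  q2 -> reaches accept state q2 (live)
  q3 -> reaches accept state q2 (live)
  q4 -> reaches accept state q2 (live)

None (all states can reach an accept state)


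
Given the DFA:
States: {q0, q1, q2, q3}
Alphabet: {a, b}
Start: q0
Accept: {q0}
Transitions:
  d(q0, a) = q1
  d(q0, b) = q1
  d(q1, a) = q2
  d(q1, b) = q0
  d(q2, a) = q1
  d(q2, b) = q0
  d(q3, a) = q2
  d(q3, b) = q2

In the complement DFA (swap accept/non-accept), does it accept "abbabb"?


Trace: q0 -> q1 -> q0 -> q1 -> q2 -> q0 -> q1
Final: q1
Original accept: {q0}
Complement: q1 is not in original accept

Yes, complement accepts (original rejects)


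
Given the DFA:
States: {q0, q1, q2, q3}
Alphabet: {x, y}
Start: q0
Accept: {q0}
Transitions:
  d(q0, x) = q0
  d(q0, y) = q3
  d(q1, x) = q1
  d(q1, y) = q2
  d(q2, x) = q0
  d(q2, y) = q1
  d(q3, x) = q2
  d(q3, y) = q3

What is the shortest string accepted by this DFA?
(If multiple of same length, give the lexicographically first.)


BFS by string length (lex-first path to each state shown):
  len 0: q0<-""
Found accept state at length 0.

"" (empty string)


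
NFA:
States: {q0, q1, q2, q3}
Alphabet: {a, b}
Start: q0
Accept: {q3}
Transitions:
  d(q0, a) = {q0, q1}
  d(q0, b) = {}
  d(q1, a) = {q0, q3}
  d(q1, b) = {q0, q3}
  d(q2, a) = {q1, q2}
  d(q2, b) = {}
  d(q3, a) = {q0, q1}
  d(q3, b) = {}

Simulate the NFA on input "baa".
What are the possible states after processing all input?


Start: {q0}
  --b--> {}
  --a--> {}
  --a--> {}

{} (empty set, no valid transitions)


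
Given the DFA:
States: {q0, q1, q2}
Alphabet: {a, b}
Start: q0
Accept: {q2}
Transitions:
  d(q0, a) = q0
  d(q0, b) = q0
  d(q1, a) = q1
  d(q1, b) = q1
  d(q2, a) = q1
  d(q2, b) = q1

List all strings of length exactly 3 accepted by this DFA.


All strings of length 3: 8 total
Accepted: 0

None


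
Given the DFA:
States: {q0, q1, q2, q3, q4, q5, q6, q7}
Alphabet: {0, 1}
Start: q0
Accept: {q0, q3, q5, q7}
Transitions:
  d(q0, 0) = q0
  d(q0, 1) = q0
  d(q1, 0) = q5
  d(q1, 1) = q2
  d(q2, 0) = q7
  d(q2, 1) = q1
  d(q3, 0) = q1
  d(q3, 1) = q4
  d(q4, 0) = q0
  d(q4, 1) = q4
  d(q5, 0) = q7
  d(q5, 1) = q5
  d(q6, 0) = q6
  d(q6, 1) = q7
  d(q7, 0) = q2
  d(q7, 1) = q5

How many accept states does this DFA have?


Accept states listed: {q0, q3, q5, q7}
Counting: q0(1) q3(2) q5(3) q7(4)

4


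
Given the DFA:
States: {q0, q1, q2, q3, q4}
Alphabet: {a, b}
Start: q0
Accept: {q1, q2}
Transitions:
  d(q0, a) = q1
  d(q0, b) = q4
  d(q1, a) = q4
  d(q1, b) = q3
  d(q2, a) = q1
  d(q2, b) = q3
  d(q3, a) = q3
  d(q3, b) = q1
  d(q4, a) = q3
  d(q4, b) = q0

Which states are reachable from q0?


BFS from q0:
  layer 0: {q0}
  layer 1: {q1, q4}
  layer 2: {q3}

{q0, q1, q3, q4}


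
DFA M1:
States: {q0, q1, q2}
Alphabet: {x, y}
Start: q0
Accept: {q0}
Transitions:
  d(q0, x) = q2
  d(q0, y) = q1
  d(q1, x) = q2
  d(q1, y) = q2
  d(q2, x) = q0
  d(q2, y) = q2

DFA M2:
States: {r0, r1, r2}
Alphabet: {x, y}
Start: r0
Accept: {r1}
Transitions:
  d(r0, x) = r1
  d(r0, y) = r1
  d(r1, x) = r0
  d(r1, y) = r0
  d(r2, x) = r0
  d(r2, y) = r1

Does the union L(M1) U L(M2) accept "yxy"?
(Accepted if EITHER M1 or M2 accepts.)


M1: final=q2 accepted=False
M2: final=r1 accepted=True

Yes, union accepts


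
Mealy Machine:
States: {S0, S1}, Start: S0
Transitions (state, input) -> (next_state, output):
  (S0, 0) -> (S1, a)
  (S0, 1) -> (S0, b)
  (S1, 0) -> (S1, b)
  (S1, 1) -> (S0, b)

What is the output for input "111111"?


Step-by-step:
  (S0, 1) -> (S0, b)
  (S0, 1) -> (S0, b)
  (S0, 1) -> (S0, b)
  (S0, 1) -> (S0, b)
  (S0, 1) -> (S0, b)
  (S0, 1) -> (S0, b)

"bbbbbb"


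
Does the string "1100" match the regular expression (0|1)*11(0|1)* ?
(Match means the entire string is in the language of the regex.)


|string| = 4; first = '1'; last = '0'

Yes, "1100" matches (0|1)*11(0|1)*


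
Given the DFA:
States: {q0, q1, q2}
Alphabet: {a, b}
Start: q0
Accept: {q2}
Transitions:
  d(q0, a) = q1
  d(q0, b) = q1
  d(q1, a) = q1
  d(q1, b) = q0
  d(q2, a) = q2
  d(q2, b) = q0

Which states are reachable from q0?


BFS from q0:
  layer 0: {q0}
  layer 1: {q1}

{q0, q1}


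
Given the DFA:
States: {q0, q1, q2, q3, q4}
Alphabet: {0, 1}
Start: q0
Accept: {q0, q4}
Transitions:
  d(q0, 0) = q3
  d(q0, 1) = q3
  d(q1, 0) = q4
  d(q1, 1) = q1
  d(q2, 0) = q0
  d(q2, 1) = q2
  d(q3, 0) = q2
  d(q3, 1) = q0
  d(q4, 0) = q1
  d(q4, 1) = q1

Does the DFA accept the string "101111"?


Trace: q0 -> q3 -> q2 -> q2 -> q2 -> q2 -> q2
Final state: q2
Accept states: {q0, q4}

No, rejected (final state q2 is not an accept state)


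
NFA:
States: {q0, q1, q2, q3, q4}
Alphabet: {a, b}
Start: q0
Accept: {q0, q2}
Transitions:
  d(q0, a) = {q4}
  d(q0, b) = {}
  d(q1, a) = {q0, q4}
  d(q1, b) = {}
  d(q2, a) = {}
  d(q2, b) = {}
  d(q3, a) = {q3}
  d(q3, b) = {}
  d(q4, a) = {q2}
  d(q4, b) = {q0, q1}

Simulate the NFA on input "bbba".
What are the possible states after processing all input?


Start: {q0}
  --b--> {}
  --b--> {}
  --b--> {}
  --a--> {}

{} (empty set, no valid transitions)


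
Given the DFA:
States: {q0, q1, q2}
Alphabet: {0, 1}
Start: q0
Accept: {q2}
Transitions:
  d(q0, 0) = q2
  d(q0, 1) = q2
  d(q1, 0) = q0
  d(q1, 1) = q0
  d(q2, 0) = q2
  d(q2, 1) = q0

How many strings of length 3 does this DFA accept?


Enumerating all length-3 strings:
  "000" -> q2 [accept]
  "001" -> q0 [reject]
  "010" -> q2 [accept]
  "011" -> q2 [accept]
  "100" -> q2 [accept]
  "101" -> q0 [reject]
  "110" -> q2 [accept]
  "111" -> q2 [accept]

6 out of 8


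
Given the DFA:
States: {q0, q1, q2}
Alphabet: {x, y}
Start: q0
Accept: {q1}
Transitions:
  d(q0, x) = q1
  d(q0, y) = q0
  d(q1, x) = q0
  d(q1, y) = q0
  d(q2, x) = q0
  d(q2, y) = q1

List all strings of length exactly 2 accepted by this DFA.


All strings of length 2: 4 total
Accepted: 1

"yx"


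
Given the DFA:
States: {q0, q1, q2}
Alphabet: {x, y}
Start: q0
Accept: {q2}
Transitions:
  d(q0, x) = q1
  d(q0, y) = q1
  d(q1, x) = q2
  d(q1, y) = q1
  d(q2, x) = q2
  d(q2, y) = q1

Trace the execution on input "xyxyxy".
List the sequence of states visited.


Input: xyxyxy
d(q0, x) = q1
d(q1, y) = q1
d(q1, x) = q2
d(q2, y) = q1
d(q1, x) = q2
d(q2, y) = q1


q0 -> q1 -> q1 -> q2 -> q1 -> q2 -> q1


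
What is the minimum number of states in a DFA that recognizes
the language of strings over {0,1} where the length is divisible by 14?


States track (length) mod 14.
Need 14 states: one per remainder 0..13; accept = remainder 0.

14


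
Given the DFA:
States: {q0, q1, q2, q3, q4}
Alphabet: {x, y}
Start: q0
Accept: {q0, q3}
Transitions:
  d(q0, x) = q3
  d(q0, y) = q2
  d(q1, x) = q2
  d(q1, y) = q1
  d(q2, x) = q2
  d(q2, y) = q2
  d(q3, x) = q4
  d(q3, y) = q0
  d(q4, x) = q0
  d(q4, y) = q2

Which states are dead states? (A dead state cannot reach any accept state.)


Forward reachability from each state:
  q0 -> reaches accept state q0 (live)
  q1 -> reaches {q1, q2}, no accept state (dead)
  q2 -> reaches {q2}, no accept state (dead)
  q3 -> reaches accept state q0 (live)
  q4 -> reaches accept state q0 (live)

{q1, q2}


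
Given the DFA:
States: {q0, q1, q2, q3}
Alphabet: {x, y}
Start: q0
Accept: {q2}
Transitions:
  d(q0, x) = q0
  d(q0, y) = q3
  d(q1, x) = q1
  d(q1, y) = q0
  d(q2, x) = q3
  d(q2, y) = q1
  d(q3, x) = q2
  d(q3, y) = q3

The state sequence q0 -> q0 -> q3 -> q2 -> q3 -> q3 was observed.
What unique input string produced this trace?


Trace back each transition to find the symbol:
  q0 --[x]--> q0
  q0 --[y]--> q3
  q3 --[x]--> q2
  q2 --[x]--> q3
  q3 --[y]--> q3

"xyxxy"


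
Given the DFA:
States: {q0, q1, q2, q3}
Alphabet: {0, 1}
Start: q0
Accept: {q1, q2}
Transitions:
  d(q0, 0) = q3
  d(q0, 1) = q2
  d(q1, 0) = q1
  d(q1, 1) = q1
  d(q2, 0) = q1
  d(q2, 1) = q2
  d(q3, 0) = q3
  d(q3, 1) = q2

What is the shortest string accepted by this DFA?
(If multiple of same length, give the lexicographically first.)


BFS by string length (lex-first path to each state shown):
  len 0: q0<-""
  len 1: q2<-"1", q3<-"0"
Found accept state at length 1.

"1"


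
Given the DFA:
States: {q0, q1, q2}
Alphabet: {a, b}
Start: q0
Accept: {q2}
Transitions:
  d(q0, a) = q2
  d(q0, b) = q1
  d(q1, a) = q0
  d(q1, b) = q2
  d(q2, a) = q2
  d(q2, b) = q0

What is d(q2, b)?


Looking up transition d(q2, b)

q0


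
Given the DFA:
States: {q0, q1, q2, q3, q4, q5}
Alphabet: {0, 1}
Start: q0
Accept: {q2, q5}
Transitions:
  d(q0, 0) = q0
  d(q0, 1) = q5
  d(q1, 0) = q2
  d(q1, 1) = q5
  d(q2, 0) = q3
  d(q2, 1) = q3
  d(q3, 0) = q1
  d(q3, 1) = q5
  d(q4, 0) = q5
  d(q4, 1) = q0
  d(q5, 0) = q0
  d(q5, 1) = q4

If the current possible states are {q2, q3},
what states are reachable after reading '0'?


Apply transition on '0' from each current state:
  d(q2, 0) = q3
  d(q3, 0) = q1

{q1, q3}


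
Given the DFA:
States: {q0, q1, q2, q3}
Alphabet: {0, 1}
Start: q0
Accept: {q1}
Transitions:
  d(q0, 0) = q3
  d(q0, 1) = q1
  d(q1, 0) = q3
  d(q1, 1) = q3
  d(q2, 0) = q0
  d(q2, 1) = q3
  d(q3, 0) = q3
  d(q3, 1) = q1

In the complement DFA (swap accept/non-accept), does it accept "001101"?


Trace: q0 -> q3 -> q3 -> q1 -> q3 -> q3 -> q1
Final: q1
Original accept: {q1}
Complement: q1 is in original accept

No, complement rejects (original accepts)


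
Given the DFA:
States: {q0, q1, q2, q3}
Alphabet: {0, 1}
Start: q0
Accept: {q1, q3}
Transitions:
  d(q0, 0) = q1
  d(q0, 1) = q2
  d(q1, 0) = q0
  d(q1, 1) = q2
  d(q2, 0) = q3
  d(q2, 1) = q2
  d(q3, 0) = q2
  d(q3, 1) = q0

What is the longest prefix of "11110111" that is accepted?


Run the DFA, marking each prefix where the state is accepting:
  "" -> q0 [reject]
  "1" -> q2 [reject]
  "11" -> q2 [reject]
  "111" -> q2 [reject]
  "1111" -> q2 [reject]
  "11110" -> q3 [accept]
  "111101" -> q0 [reject]
  "1111011" -> q2 [reject]
  "11110111" -> q2 [reject]

"11110"


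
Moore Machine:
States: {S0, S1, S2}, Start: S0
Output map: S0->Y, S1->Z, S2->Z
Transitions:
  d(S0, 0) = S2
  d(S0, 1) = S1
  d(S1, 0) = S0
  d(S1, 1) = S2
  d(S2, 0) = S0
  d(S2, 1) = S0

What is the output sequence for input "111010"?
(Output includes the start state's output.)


Start: S0 (output Y)
  --1--> S1 (output Z)
  --1--> S2 (output Z)
  --1--> S0 (output Y)
  --0--> S2 (output Z)
  --1--> S0 (output Y)
  --0--> S2 (output Z)

"YZZYZYZ"


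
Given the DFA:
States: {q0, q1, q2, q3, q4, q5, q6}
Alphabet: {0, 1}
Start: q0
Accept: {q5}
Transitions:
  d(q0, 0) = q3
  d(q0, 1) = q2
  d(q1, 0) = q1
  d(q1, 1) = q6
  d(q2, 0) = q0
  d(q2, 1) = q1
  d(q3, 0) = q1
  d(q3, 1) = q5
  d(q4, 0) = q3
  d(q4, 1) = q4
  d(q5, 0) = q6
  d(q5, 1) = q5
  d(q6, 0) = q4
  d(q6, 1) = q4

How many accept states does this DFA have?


Accept states listed: {q5}
Counting: q5(1)

1


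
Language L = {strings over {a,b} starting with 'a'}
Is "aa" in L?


first symbol = 'a'

Yes, "aa" is in L


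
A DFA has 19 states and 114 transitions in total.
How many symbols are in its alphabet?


Each state has exactly one transition per symbol.
|alphabet| = transitions / states = 114 / 19 = 6

6


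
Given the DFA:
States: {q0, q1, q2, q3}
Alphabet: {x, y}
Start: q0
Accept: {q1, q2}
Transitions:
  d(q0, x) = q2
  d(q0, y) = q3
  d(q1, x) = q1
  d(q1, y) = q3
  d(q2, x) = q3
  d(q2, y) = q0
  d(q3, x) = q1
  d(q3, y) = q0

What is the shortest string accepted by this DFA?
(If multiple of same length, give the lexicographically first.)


BFS by string length (lex-first path to each state shown):
  len 0: q0<-""
  len 1: q2<-"x", q3<-"y"
Found accept state at length 1.

"x"


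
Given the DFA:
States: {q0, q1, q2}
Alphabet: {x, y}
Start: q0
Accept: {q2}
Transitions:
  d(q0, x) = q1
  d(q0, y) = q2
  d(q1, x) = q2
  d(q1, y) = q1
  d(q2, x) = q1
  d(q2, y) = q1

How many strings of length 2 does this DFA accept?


Enumerating all length-2 strings:
  "xx" -> q2 [accept]
  "xy" -> q1 [reject]
  "yx" -> q1 [reject]
  "yy" -> q1 [reject]

1 out of 4


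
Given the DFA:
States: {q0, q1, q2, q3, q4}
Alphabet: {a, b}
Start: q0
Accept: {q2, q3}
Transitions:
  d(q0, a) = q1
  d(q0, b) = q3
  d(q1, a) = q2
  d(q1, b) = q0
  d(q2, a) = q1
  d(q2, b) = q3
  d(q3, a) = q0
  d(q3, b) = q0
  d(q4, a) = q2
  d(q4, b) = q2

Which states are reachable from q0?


BFS from q0:
  layer 0: {q0}
  layer 1: {q1, q3}
  layer 2: {q2}

{q0, q1, q2, q3}


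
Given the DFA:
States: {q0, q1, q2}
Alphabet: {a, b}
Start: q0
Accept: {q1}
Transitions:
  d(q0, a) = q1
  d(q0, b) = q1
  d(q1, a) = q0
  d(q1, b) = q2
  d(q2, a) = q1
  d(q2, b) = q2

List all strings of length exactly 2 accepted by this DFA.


All strings of length 2: 4 total
Accepted: 0

None


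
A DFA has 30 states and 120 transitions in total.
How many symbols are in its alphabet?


Each state has exactly one transition per symbol.
|alphabet| = transitions / states = 120 / 30 = 4

4


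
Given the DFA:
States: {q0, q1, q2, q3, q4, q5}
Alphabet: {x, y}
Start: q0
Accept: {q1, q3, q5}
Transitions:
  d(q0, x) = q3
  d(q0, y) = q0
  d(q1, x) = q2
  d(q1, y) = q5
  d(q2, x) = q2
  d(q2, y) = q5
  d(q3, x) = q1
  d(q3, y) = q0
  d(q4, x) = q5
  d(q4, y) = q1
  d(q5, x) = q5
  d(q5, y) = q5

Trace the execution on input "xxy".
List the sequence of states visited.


Input: xxy
d(q0, x) = q3
d(q3, x) = q1
d(q1, y) = q5


q0 -> q3 -> q1 -> q5


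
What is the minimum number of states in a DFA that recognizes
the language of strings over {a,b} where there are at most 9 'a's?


States: count = 0, 1, ..., 9 (all accepting; 10 states), plus a dead state for count > 9.
Total: 10 + 1 = 11.

11


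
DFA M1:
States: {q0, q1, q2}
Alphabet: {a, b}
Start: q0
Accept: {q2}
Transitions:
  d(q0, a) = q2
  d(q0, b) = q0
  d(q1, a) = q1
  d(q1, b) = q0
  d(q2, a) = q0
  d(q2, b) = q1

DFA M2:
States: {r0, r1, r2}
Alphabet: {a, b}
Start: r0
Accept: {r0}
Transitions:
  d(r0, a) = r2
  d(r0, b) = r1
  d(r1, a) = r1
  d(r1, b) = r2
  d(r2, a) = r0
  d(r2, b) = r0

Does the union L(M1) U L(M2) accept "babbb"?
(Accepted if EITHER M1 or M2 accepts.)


M1: final=q0 accepted=False
M2: final=r1 accepted=False

No, union rejects (neither accepts)


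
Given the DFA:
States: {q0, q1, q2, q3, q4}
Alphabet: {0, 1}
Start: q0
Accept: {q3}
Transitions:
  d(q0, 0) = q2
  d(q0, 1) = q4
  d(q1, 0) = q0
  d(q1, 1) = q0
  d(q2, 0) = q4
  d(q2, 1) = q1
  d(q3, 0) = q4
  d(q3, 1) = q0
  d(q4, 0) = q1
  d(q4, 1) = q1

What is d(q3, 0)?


Looking up transition d(q3, 0)

q4


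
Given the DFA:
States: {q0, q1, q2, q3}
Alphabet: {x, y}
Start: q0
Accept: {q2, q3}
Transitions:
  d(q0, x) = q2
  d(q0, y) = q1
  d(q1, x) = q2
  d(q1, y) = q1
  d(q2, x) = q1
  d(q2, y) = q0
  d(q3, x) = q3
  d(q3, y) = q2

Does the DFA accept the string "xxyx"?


Trace: q0 -> q2 -> q1 -> q1 -> q2
Final state: q2
Accept states: {q2, q3}

Yes, accepted (final state q2 is an accept state)


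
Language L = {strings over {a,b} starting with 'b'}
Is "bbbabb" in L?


first symbol = 'b'

Yes, "bbbabb" is in L


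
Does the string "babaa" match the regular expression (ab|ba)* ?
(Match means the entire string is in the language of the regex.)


|string| = 5; first = 'b'; last = 'a'

No, "babaa" does not match (ab|ba)*


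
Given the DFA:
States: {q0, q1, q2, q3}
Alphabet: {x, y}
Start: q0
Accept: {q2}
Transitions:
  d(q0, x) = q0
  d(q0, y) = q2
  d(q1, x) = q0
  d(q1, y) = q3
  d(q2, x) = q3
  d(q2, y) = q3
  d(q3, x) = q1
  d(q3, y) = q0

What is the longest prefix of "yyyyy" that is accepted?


Run the DFA, marking each prefix where the state is accepting:
  "" -> q0 [reject]
  "y" -> q2 [accept]
  "yy" -> q3 [reject]
  "yyy" -> q0 [reject]
  "yyyy" -> q2 [accept]
  "yyyyy" -> q3 [reject]

"yyyy"


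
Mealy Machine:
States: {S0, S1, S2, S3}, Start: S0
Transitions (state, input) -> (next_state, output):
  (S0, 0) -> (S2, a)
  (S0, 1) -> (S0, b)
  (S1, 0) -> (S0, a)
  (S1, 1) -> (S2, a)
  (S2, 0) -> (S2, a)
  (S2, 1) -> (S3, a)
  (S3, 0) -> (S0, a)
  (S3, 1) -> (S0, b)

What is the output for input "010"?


Step-by-step:
  (S0, 0) -> (S2, a)
  (S2, 1) -> (S3, a)
  (S3, 0) -> (S0, a)

"aaa"


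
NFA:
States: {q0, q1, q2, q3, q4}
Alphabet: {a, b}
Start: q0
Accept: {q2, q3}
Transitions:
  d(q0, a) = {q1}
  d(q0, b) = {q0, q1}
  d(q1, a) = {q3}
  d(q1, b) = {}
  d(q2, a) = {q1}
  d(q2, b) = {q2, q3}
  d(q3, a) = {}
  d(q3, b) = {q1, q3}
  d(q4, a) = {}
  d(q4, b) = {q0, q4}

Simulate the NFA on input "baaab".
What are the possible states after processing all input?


Start: {q0}
  --b--> {q0, q1}
  --a--> {q1, q3}
  --a--> {q3}
  --a--> {}
  --b--> {}

{} (empty set, no valid transitions)


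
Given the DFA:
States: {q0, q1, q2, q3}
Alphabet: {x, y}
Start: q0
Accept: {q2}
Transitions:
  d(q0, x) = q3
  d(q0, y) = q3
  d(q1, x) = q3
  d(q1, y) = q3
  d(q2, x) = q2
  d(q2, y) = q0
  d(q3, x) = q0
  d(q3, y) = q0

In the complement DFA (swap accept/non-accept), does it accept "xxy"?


Trace: q0 -> q3 -> q0 -> q3
Final: q3
Original accept: {q2}
Complement: q3 is not in original accept

Yes, complement accepts (original rejects)


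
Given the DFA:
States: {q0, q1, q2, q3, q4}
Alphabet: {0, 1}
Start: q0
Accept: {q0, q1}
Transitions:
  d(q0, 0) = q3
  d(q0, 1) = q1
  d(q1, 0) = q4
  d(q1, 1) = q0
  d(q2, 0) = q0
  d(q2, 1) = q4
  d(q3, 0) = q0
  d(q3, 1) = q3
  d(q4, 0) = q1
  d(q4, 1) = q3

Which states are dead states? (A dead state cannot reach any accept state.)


Forward reachability from each state:
  q0 -> reaches accept state q0 (live)
  q1 -> reaches accept state q0 (live)
  q2 -> reaches accept state q0 (live)
  q3 -> reaches accept state q0 (live)
  q4 -> reaches accept state q0 (live)

None (all states can reach an accept state)


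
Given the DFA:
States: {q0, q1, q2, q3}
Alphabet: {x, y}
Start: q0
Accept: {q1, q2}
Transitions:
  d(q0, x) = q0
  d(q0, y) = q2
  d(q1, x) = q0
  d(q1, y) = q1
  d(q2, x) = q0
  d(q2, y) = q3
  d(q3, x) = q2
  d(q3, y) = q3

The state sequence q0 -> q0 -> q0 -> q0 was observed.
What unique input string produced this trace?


Trace back each transition to find the symbol:
  q0 --[x]--> q0
  q0 --[x]--> q0
  q0 --[x]--> q0

"xxx"


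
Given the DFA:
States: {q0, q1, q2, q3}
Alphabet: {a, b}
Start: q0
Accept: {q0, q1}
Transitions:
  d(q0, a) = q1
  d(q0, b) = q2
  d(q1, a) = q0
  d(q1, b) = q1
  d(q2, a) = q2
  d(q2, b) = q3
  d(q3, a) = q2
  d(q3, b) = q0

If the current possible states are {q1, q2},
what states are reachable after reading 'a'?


Apply transition on 'a' from each current state:
  d(q1, a) = q0
  d(q2, a) = q2

{q0, q2}


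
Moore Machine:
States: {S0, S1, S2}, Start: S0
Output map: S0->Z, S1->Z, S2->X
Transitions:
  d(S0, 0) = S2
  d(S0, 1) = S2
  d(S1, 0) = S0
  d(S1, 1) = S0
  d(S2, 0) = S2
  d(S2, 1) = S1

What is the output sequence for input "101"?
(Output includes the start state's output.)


Start: S0 (output Z)
  --1--> S2 (output X)
  --0--> S2 (output X)
  --1--> S1 (output Z)

"ZXXZ"


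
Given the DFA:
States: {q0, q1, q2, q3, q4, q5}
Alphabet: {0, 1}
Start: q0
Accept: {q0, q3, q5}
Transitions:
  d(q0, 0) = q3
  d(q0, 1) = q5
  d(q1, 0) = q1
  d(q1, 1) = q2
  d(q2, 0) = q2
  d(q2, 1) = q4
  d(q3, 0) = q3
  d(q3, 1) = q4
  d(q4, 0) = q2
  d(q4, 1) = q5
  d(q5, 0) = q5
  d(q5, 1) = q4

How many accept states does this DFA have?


Accept states listed: {q0, q3, q5}
Counting: q0(1) q3(2) q5(3)

3


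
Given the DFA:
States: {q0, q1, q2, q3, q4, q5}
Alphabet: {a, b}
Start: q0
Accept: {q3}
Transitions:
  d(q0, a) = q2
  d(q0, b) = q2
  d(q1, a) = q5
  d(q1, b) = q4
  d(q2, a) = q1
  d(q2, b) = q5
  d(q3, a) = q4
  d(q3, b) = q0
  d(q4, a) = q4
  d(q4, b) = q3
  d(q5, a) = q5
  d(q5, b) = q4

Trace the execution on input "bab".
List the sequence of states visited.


Input: bab
d(q0, b) = q2
d(q2, a) = q1
d(q1, b) = q4


q0 -> q2 -> q1 -> q4


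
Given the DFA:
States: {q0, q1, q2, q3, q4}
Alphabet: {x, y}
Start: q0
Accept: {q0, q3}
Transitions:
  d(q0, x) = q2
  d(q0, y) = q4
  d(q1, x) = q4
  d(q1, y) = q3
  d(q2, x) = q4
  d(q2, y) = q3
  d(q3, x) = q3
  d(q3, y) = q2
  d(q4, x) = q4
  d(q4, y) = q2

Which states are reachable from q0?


BFS from q0:
  layer 0: {q0}
  layer 1: {q2, q4}
  layer 2: {q3}

{q0, q2, q3, q4}


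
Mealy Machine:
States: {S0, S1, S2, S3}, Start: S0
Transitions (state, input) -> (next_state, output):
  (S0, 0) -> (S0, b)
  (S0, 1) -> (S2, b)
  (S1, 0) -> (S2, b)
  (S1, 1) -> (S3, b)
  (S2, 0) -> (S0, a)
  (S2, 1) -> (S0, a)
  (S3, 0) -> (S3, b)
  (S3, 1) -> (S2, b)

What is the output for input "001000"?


Step-by-step:
  (S0, 0) -> (S0, b)
  (S0, 0) -> (S0, b)
  (S0, 1) -> (S2, b)
  (S2, 0) -> (S0, a)
  (S0, 0) -> (S0, b)
  (S0, 0) -> (S0, b)

"bbbabb"


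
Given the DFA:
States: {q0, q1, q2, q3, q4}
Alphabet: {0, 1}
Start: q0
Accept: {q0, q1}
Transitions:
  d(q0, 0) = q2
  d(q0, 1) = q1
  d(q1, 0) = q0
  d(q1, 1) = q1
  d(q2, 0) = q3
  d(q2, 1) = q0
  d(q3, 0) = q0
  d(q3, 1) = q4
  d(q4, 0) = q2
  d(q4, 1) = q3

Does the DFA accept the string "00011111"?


Trace: q0 -> q2 -> q3 -> q0 -> q1 -> q1 -> q1 -> q1 -> q1
Final state: q1
Accept states: {q0, q1}

Yes, accepted (final state q1 is an accept state)


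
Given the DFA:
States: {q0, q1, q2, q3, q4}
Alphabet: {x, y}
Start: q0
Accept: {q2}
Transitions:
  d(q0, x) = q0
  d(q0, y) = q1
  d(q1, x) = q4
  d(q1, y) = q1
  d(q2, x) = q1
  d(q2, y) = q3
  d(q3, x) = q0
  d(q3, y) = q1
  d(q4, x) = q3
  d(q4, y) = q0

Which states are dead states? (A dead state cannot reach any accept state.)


Forward reachability from each state:
  q0 -> reaches {q0, q1, q3, q4}, no accept state (dead)
  q1 -> reaches {q0, q1, q3, q4}, no accept state (dead)
  q2 -> reaches accept state q2 (live)
  q3 -> reaches {q0, q1, q3, q4}, no accept state (dead)
  q4 -> reaches {q0, q1, q3, q4}, no accept state (dead)

{q0, q1, q3, q4}


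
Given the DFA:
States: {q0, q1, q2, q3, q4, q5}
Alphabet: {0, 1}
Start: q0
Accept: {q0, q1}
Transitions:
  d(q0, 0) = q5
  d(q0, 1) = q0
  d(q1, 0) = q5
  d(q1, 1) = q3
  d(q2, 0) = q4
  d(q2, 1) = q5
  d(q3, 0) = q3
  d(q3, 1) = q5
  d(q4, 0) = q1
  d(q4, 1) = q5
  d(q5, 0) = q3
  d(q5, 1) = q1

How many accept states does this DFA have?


Accept states listed: {q0, q1}
Counting: q0(1) q1(2)

2


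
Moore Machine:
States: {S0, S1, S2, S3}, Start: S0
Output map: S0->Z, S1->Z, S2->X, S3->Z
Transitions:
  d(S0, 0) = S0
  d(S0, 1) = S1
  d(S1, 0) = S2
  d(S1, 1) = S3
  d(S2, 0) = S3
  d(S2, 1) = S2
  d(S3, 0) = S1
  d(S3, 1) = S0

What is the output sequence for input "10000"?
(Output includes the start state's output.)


Start: S0 (output Z)
  --1--> S1 (output Z)
  --0--> S2 (output X)
  --0--> S3 (output Z)
  --0--> S1 (output Z)
  --0--> S2 (output X)

"ZZXZZX"


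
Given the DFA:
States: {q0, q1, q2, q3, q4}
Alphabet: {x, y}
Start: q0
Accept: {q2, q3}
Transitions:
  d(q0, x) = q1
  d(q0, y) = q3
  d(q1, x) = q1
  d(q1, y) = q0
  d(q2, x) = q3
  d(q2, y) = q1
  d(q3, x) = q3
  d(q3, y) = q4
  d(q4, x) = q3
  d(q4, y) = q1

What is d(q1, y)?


Looking up transition d(q1, y)

q0


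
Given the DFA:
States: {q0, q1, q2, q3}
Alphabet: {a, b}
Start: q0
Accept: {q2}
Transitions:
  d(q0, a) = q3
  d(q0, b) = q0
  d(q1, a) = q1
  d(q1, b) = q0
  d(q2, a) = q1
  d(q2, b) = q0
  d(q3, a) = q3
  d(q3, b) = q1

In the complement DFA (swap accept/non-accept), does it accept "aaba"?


Trace: q0 -> q3 -> q3 -> q1 -> q1
Final: q1
Original accept: {q2}
Complement: q1 is not in original accept

Yes, complement accepts (original rejects)


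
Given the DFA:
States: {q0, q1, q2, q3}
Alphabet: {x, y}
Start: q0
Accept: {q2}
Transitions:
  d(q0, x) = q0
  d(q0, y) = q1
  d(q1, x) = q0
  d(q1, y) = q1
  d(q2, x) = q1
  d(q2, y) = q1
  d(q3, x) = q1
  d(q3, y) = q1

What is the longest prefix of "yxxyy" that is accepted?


Run the DFA, marking each prefix where the state is accepting:
  "" -> q0 [reject]
  "y" -> q1 [reject]
  "yx" -> q0 [reject]
  "yxx" -> q0 [reject]
  "yxxy" -> q1 [reject]
  "yxxyy" -> q1 [reject]

No prefix is accepted


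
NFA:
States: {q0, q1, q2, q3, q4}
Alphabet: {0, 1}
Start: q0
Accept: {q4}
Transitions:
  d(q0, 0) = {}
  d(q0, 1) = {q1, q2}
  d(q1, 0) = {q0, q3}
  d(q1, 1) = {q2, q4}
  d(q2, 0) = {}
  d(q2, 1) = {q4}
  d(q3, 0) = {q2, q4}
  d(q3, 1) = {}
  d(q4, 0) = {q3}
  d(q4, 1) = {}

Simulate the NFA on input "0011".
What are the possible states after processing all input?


Start: {q0}
  --0--> {}
  --0--> {}
  --1--> {}
  --1--> {}

{} (empty set, no valid transitions)


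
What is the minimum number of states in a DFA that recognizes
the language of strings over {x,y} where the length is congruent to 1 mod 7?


States track (length) mod 7.
Need 7 states: one per remainder 0..6; accept = remainder 1.

7


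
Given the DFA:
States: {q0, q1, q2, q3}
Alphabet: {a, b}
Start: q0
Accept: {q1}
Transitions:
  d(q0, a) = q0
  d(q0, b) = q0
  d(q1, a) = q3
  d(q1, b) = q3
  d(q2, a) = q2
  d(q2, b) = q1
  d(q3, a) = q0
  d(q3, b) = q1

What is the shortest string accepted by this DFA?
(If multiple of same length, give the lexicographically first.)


BFS by string length (lex-first path to each state shown):
  len 0: q0<-""
  len 1: q0<-"a"
  len 2: q0<-"aa"
  len 3: q0<-"aaa"
  len 4: q0<-"aaaa"
  len 5: q0<-"aaaaa"
  len 6: q0<-"aaaaaa"
  len 7: q0<-"aaaaaaa"
  len 8: q0<-"aaaaaaaa"

No string accepted (empty language)


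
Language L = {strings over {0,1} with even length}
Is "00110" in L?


length = 5; 5 mod 2 = 1

No, "00110" is not in L


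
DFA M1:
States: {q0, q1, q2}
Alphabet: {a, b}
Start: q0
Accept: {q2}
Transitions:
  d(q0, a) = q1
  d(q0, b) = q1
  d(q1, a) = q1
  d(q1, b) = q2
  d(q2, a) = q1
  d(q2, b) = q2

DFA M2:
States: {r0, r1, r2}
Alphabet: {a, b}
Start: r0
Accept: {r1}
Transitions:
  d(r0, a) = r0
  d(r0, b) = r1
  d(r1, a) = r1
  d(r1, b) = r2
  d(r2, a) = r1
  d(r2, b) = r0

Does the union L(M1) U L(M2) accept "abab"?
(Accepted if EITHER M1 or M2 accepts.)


M1: final=q2 accepted=True
M2: final=r2 accepted=False

Yes, union accepts


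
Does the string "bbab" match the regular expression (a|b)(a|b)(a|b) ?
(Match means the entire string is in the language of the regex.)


|string| = 4; first = 'b'; last = 'b'

No, "bbab" does not match (a|b)(a|b)(a|b)


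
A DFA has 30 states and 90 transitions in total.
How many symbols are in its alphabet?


Each state has exactly one transition per symbol.
|alphabet| = transitions / states = 90 / 30 = 3

3


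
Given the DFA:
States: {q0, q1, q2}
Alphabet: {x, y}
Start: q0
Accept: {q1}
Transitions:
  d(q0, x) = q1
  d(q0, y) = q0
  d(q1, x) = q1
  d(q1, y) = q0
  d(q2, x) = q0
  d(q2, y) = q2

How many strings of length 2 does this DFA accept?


Enumerating all length-2 strings:
  "xx" -> q1 [accept]
  "xy" -> q0 [reject]
  "yx" -> q1 [accept]
  "yy" -> q0 [reject]

2 out of 4


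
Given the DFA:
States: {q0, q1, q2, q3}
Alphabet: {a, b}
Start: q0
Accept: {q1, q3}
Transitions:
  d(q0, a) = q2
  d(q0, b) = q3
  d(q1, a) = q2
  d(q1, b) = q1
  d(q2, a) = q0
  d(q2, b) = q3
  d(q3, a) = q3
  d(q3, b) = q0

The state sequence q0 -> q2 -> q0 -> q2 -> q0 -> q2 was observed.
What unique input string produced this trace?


Trace back each transition to find the symbol:
  q0 --[a]--> q2
  q2 --[a]--> q0
  q0 --[a]--> q2
  q2 --[a]--> q0
  q0 --[a]--> q2

"aaaaa"


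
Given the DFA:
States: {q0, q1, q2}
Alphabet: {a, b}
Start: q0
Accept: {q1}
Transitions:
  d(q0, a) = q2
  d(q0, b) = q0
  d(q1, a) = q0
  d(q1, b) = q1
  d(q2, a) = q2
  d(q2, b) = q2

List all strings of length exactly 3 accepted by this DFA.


All strings of length 3: 8 total
Accepted: 0

None


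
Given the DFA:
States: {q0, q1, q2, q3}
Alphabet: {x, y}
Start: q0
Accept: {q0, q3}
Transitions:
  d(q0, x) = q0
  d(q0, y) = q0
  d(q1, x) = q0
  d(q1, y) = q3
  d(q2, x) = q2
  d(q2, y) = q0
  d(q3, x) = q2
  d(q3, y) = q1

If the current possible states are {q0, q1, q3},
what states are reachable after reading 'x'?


Apply transition on 'x' from each current state:
  d(q0, x) = q0
  d(q1, x) = q0
  d(q3, x) = q2

{q0, q2}


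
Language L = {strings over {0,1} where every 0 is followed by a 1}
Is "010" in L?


'00' present: False; ends with '0': True

No, "010" is not in L


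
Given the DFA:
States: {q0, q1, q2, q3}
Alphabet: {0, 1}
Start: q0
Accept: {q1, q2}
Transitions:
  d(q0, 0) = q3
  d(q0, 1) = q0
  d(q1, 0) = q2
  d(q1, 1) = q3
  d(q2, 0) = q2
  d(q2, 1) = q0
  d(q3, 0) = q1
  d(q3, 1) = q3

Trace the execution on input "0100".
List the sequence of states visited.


Input: 0100
d(q0, 0) = q3
d(q3, 1) = q3
d(q3, 0) = q1
d(q1, 0) = q2


q0 -> q3 -> q3 -> q1 -> q2


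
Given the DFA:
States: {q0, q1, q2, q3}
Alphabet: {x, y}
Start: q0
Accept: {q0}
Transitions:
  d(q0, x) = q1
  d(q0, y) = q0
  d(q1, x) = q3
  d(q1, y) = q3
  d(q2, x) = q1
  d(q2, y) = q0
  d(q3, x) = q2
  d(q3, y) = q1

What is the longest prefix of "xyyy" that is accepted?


Run the DFA, marking each prefix where the state is accepting:
  "" -> q0 [accept]
  "x" -> q1 [reject]
  "xy" -> q3 [reject]
  "xyy" -> q1 [reject]
  "xyyy" -> q3 [reject]

""


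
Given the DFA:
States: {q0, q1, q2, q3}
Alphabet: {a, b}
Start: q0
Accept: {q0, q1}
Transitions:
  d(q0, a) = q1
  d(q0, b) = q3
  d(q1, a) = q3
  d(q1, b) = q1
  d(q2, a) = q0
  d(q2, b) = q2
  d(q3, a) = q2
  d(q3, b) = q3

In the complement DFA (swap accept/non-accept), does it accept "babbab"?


Trace: q0 -> q3 -> q2 -> q2 -> q2 -> q0 -> q3
Final: q3
Original accept: {q0, q1}
Complement: q3 is not in original accept

Yes, complement accepts (original rejects)


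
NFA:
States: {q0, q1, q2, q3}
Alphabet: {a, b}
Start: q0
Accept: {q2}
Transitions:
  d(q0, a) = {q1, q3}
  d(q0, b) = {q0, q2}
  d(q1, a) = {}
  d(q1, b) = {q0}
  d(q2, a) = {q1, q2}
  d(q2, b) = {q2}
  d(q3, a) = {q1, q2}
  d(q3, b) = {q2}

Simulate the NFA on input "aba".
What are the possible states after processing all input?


Start: {q0}
  --a--> {q1, q3}
  --b--> {q0, q2}
  --a--> {q1, q2, q3}

{q1, q2, q3}


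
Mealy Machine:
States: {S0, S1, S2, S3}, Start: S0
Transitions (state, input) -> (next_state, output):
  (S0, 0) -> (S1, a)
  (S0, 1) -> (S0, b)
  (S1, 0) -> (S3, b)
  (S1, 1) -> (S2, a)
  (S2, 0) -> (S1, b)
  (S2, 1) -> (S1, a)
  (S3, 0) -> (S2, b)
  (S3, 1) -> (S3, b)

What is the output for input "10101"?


Step-by-step:
  (S0, 1) -> (S0, b)
  (S0, 0) -> (S1, a)
  (S1, 1) -> (S2, a)
  (S2, 0) -> (S1, b)
  (S1, 1) -> (S2, a)

"baaba"


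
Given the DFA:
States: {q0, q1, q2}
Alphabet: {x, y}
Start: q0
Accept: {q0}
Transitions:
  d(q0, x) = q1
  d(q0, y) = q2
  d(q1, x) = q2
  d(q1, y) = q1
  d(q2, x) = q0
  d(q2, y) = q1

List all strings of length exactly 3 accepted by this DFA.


All strings of length 3: 8 total
Accepted: 1

"xxx"


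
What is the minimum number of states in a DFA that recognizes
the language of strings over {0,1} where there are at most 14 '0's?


States: count = 0, 1, ..., 14 (all accepting; 15 states), plus a dead state for count > 14.
Total: 15 + 1 = 16.

16


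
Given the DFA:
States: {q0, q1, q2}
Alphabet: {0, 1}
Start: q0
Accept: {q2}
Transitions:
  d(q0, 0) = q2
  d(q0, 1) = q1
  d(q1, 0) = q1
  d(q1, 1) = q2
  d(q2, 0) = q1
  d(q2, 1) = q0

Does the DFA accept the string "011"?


Trace: q0 -> q2 -> q0 -> q1
Final state: q1
Accept states: {q2}

No, rejected (final state q1 is not an accept state)


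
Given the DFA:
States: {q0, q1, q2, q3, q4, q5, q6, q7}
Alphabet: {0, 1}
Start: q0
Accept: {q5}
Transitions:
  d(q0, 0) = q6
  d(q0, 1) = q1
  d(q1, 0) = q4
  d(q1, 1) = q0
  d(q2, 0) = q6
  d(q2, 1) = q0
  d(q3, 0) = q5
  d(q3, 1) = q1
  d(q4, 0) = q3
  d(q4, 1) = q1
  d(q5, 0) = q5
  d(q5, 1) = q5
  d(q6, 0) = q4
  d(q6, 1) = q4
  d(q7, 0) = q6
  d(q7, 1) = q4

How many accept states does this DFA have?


Accept states listed: {q5}
Counting: q5(1)

1


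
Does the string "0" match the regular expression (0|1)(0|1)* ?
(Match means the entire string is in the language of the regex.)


|string| = 1; first = '0'; last = '0'

Yes, "0" matches (0|1)(0|1)*


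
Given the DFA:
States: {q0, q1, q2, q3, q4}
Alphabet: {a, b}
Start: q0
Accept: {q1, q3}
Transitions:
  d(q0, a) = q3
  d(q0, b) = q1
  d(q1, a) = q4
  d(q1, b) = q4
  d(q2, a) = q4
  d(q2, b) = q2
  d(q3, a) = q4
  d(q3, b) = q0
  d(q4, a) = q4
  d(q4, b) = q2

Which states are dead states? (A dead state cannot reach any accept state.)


Forward reachability from each state:
  q0 -> reaches accept state q1 (live)
  q1 -> reaches accept state q1 (live)
  q2 -> reaches {q2, q4}, no accept state (dead)
  q3 -> reaches accept state q1 (live)
  q4 -> reaches {q2, q4}, no accept state (dead)

{q2, q4}


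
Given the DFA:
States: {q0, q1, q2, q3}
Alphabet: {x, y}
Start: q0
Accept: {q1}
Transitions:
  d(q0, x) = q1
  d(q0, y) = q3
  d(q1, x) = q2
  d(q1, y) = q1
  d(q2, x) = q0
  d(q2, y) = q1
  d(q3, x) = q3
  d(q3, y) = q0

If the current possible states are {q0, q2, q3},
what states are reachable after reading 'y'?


Apply transition on 'y' from each current state:
  d(q0, y) = q3
  d(q2, y) = q1
  d(q3, y) = q0

{q0, q1, q3}
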